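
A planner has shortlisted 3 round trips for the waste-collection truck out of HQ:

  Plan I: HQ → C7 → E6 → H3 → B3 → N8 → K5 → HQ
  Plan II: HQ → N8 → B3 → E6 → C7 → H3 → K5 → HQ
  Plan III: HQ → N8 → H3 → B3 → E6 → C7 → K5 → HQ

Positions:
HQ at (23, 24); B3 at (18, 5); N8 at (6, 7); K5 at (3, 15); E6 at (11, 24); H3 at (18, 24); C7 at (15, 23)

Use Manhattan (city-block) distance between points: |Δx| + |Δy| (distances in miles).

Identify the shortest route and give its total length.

Shortest is Plan I, total 94 miles.

Plan I: 9 + 5 + 7 + 19 + 14 + 11 + 29 = 94
Plan II: 34 + 14 + 26 + 5 + 4 + 24 + 29 = 136
Plan III: 34 + 29 + 19 + 26 + 5 + 20 + 29 = 162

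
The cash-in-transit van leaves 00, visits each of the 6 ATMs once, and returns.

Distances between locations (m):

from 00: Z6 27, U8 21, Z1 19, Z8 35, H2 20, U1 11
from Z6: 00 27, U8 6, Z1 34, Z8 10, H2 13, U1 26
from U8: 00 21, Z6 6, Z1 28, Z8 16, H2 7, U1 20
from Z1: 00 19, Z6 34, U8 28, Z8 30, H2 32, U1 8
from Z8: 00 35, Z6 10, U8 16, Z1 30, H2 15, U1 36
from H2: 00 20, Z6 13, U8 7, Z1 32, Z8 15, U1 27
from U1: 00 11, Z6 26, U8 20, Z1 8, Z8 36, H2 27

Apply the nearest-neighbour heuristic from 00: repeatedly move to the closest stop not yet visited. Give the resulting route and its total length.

Nearest-neighbour total = 98 m; route 00 → U1 → Z1 → U8 → Z6 → Z8 → H2 → 00.

At 00 the remaining stops are U1 11, Z1 19, H2 20, U8 21, Z6 27, Z8 35; go to U1.
At U1 the remaining stops are Z1 8, U8 20, Z6 26, H2 27, Z8 36; go to Z1.
At Z1 the remaining stops are U8 28, Z8 30, H2 32, Z6 34; go to U8.
At U8 the remaining stops are Z6 6, H2 7, Z8 16; go to Z6.
At Z6 the remaining stops are Z8 10, H2 13; go to Z8.
At Z8 the remaining stops are H2 15; go to H2.
Return H2→00: 20.
Total = 11 + 8 + 28 + 6 + 10 + 15 + 20 = 98.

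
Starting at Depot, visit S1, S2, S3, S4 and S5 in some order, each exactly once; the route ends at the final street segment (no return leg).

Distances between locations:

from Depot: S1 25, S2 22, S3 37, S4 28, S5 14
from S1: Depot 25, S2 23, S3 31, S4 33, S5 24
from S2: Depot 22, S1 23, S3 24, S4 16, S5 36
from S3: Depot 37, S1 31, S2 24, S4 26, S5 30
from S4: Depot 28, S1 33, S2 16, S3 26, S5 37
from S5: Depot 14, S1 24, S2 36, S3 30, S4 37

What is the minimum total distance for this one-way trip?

Shortest open route: 103.

There are 5! = 120 possible orderings.
Depot - S1 - S2 - S3 - S4 - S5: 25+23+24+26+37 = 135
Depot - S1 - S2 - S3 - S5 - S4: 25+23+24+30+37 = 139
Depot - S1 - S2 - S4 - S3 - S5: 25+23+16+26+30 = 120
Depot - S1 - S2 - S4 - S5 - S3: 25+23+16+37+30 = 131
Depot - S1 - S2 - S5 - S3 - S4: 25+23+36+30+26 = 140
Depot - S1 - S2 - S5 - S4 - S3: 25+23+36+37+26 = 147
Depot - S1 - S3 - S2 - S4 - S5: 25+31+24+16+37 = 133
Depot - S1 - S3 - S2 - S5 - S4: 25+31+24+36+37 = 153
Depot - S1 - S3 - S4 - S2 - S5: 25+31+26+16+36 = 134
Depot - S1 - S3 - S4 - S5 - S2: 25+31+26+37+36 = 155
Depot - S1 - S3 - S5 - S2 - S4: 25+31+30+36+16 = 138
Depot - S1 - S3 - S5 - S4 - S2: 25+31+30+37+16 = 139
Depot - S1 - S4 - S2 - S3 - S5: 25+33+16+24+30 = 128
Depot - S1 - S4 - S2 - S5 - S3: 25+33+16+36+30 = 140
… (106 more)
Depot - S5 - S1 - S2 - S4 - S3: 14+24+23+16+26 = 103  ← best
The minimum is 103.
One shortest path: Depot → S5 → S1 → S2 → S4 → S3.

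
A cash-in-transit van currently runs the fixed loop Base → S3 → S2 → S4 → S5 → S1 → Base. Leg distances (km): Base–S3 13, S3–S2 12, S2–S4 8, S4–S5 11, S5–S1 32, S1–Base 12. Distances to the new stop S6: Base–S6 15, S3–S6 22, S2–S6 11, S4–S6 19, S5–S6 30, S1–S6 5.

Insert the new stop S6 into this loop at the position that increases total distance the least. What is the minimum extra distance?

Insertion cost between consecutive stops i–j is d(i,S6) + d(S6,j) − d(i,j):
  between Base and S3: 15 + 22 − 13 = 24
  between S3 and S2: 22 + 11 − 12 = 21
  between S2 and S4: 11 + 19 − 8 = 22
  between S4 and S5: 19 + 30 − 11 = 38
  between S5 and S1: 30 + 5 − 32 = 3
  between S1 and Base: 5 + 15 − 12 = 8
Cheapest insertion is between S5 and S1, adding 3.
New total = 88 + 3 = 91.

Adding 3 km by placing S6 on the S5–S1 leg.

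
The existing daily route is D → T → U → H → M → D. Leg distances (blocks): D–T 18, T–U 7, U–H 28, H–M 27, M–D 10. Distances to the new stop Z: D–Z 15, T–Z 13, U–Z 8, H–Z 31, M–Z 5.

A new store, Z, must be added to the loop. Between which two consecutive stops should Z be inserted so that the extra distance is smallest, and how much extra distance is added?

Insertion cost between consecutive stops i–j is d(i,Z) + d(Z,j) − d(i,j):
  between D and T: 15 + 13 − 18 = 10
  between T and U: 13 + 8 − 7 = 14
  between U and H: 8 + 31 − 28 = 11
  between H and M: 31 + 5 − 27 = 9
  between M and D: 5 + 15 − 10 = 10
Cheapest insertion is between H and M, adding 9.
New total = 90 + 9 = 99.

Minimum extra distance: 9 blocks, inserting Z between H and M.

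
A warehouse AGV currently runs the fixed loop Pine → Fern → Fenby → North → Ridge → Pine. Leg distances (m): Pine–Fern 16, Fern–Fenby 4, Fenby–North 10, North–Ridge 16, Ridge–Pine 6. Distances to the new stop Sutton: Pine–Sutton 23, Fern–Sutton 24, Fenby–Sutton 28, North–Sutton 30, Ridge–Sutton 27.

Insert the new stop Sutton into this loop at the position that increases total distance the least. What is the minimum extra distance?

Insertion cost between consecutive stops i–j is d(i,Sutton) + d(Sutton,j) − d(i,j):
  between Pine and Fern: 23 + 24 − 16 = 31
  between Fern and Fenby: 24 + 28 − 4 = 48
  between Fenby and North: 28 + 30 − 10 = 48
  between North and Ridge: 30 + 27 − 16 = 41
  between Ridge and Pine: 27 + 23 − 6 = 44
Cheapest insertion is between Pine and Fern, adding 31.
New total = 52 + 31 = 83.

+31 m — insert Sutton between Pine and Fern.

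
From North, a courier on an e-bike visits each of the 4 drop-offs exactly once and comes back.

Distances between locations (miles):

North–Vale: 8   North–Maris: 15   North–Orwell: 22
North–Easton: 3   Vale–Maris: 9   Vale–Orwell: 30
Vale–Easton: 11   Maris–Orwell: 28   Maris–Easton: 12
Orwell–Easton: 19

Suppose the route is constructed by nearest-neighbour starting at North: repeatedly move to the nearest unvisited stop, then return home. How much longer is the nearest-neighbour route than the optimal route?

6 miles longer than the optimal tour.

From North: Easton=3, Vale=8, Maris=15, Orwell=22 → choose Easton (3).
From Easton: Vale=11, Maris=12, Orwell=19 → choose Vale (11).
From Vale: Maris=9, Orwell=30 → choose Maris (9).
From Maris: Orwell=28 → choose Orwell (28).
NN route North → Easton → Vale → Maris → Orwell → North costs 73.
Optimal: North → Vale → Maris → Orwell → Easton → North costs 67 (by enumerating all 12 distinct tours).
Excess = 73 − 67 = 6.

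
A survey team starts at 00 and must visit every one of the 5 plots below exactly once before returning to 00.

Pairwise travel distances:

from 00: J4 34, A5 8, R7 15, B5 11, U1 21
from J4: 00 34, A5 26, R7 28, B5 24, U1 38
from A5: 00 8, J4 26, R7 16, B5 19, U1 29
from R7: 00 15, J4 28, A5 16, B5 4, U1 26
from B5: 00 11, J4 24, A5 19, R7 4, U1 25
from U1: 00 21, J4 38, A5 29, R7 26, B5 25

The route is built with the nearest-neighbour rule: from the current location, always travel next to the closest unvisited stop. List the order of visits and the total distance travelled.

At 00 the remaining stops are A5 8, B5 11, R7 15, U1 21, J4 34; go to A5.
At A5 the remaining stops are R7 16, B5 19, J4 26, U1 29; go to R7.
At R7 the remaining stops are B5 4, U1 26, J4 28; go to B5.
At B5 the remaining stops are J4 24, U1 25; go to J4.
At J4 the remaining stops are U1 38; go to U1.
Return U1→00: 21.
Total = 8 + 16 + 4 + 24 + 38 + 21 = 111.

Total distance 111 via the nearest-neighbour route 00 → A5 → R7 → B5 → J4 → U1 → 00.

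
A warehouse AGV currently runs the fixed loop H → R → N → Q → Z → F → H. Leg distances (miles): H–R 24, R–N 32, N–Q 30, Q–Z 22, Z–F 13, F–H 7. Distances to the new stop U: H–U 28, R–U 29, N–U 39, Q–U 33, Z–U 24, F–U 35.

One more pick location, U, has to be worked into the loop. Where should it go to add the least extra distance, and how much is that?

Minimum extra distance: 33 miles, inserting U between H and R.

Insertion cost between consecutive stops i–j is d(i,U) + d(U,j) − d(i,j):
  between H and R: 28 + 29 − 24 = 33
  between R and N: 29 + 39 − 32 = 36
  between N and Q: 39 + 33 − 30 = 42
  between Q and Z: 33 + 24 − 22 = 35
  between Z and F: 24 + 35 − 13 = 46
  between F and H: 35 + 28 − 7 = 56
Cheapest insertion is between H and R, adding 33.
New total = 128 + 33 = 161.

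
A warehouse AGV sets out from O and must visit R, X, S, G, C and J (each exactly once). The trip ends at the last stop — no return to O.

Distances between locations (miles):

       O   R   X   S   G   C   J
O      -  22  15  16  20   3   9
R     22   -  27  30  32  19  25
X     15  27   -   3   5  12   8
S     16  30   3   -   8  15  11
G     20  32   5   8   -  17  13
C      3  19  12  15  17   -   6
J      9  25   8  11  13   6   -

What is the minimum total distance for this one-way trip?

60 miles — the minimum one-way total.

There are 6! = 720 possible orderings.
O→R→X→S→G→C→J: 22+27+3+8+17+6 = 83
O→R→X→S→G→J→C: 22+27+3+8+13+6 = 79
O→R→X→S→C→G→J: 22+27+3+15+17+13 = 97
O→R→X→S→C→J→G: 22+27+3+15+6+13 = 86
O→R→X→S→J→G→C: 22+27+3+11+13+17 = 93
O→R→X→S→J→C→G: 22+27+3+11+6+17 = 86
O→R→X→G→S→C→J: 22+27+5+8+15+6 = 83
O→R→X→G→S→J→C: 22+27+5+8+11+6 = 79
… (712 more)
O→C→J→X→S→G→R: 3+6+8+3+8+32 = 60  ← best
The minimum is 60.
One shortest path: O → C → J → X → S → G → R.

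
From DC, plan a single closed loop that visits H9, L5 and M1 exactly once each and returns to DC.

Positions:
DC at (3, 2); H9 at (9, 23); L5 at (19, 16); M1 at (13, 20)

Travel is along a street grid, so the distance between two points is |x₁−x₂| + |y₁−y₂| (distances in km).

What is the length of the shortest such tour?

74 km — the shortest possible round trip.

With 3 stops there are 3!/2 = 3 distinct round trips (a route and its reverse cost the same).
DC→H9→L5→M1→DC: 27+17+10+28 = 82
DC→H9→M1→L5→DC: 27+7+10+30 = 74
DC→L5→H9→M1→DC: 30+17+7+28 = 82
The minimum is 74.
One optimal route: DC → H9 → M1 → L5 → DC (or its reverse).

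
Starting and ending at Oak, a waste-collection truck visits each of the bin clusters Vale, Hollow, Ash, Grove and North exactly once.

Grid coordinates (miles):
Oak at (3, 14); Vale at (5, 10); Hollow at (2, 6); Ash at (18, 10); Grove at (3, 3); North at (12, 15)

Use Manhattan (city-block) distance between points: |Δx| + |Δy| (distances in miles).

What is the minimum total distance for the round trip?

Oak→Vale→Hollow→Ash→Grove→North→Oak: 6+7+20+22+21+10 = 86
Oak→Vale→Hollow→Ash→North→Grove→Oak: 6+7+20+11+21+11 = 76
Oak→Vale→Hollow→Grove→Ash→North→Oak: 6+7+4+22+11+10 = 60
Oak→Vale→Hollow→Grove→North→Ash→Oak: 6+7+4+21+11+19 = 68
Oak→Vale→Hollow→North→Ash→Grove→Oak: 6+7+19+11+22+11 = 76
Oak→Vale→Hollow→North→Grove→Ash→Oak: 6+7+19+21+22+19 = 94
Oak→Vale→Ash→Hollow→Grove→North→Oak: 6+13+20+4+21+10 = 74
Oak→Vale→Ash→Hollow→North→Grove→Oak: 6+13+20+19+21+11 = 90
Oak→Vale→Ash→Grove→Hollow→North→Oak: 6+13+22+4+19+10 = 74
Oak→Vale→Ash→Grove→North→Hollow→Oak: 6+13+22+21+19+9 = 90
Oak→Vale→Ash→North→Hollow→Grove→Oak: 6+13+11+19+4+11 = 64
Oak→Vale→Ash→North→Grove→Hollow→Oak: 6+13+11+21+4+9 = 64
Oak→Vale→Grove→Hollow→Ash→North→Oak: 6+9+4+20+11+10 = 60
Oak→Vale→Grove→Hollow→North→Ash→Oak: 6+9+4+19+11+19 = 68
… (46 more)
Oak→Hollow→Grove→Vale→Ash→North→Oak: 9+4+9+13+11+10 = 56  ← best
The minimum is 56.
One optimal route: Oak → Hollow → Grove → Vale → Ash → North → Oak (or its reverse).

56 miles — the shortest possible round trip.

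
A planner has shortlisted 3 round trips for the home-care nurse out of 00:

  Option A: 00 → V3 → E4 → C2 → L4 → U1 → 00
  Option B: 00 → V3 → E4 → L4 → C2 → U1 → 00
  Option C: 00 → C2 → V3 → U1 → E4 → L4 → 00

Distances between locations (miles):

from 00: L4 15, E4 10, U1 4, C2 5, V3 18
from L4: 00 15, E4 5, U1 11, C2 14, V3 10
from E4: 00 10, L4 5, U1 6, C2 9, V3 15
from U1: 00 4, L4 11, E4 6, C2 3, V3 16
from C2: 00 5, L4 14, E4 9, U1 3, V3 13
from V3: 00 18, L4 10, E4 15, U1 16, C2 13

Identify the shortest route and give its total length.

Shortest is Option B, total 59 miles.

Option A: 18 + 15 + 9 + 14 + 11 + 4 = 71
Option B: 18 + 15 + 5 + 14 + 3 + 4 = 59
Option C: 5 + 13 + 16 + 6 + 5 + 15 = 60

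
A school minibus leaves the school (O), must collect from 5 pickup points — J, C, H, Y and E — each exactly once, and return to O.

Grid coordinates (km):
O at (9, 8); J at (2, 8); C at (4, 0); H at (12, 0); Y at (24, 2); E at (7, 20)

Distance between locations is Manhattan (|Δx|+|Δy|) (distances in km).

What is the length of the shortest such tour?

There are 60 distinct closed tours to check (reversals are equivalent).
O→J→C→H→Y→E→O: 7+10+8+14+35+14 = 88
O→J→C→H→E→Y→O: 7+10+8+25+35+21 = 106
O→J→C→Y→H→E→O: 7+10+22+14+25+14 = 92
O→J→C→Y→E→H→O: 7+10+22+35+25+11 = 110
O→J→C→E→H→Y→O: 7+10+23+25+14+21 = 100
O→J→C→E→Y→H→O: 7+10+23+35+14+11 = 100
O→J→H→C→Y→E→O: 7+18+8+22+35+14 = 104
O→J→H→C→E→Y→O: 7+18+8+23+35+21 = 112
O→J→H→Y→C→E→O: 7+18+14+22+23+14 = 98
O→J→H→Y→E→C→O: 7+18+14+35+23+13 = 110
O→J→H→E→C→Y→O: 7+18+25+23+22+21 = 116
O→J→H→E→Y→C→O: 7+18+25+35+22+13 = 120
O→J→Y→C→H→E→O: 7+28+22+8+25+14 = 104
O→J→Y→C→E→H→O: 7+28+22+23+25+11 = 116
… (46 more)
O→Y→H→C→J→E→O: 21+14+8+10+17+14 = 84  ← best
The minimum is 84.
One optimal route: O → Y → H → C → J → E → O (or its reverse).

84 km — the shortest possible round trip.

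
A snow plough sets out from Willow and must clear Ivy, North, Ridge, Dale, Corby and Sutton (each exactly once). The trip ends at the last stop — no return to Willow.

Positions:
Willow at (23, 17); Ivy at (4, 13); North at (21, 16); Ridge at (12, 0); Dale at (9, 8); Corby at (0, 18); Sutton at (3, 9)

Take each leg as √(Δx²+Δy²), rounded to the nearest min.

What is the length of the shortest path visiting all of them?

There are 6! = 720 possible orderings.
Willow→Ivy→North→Ridge→Dale→Corby→Sutton: 19+17+18+9+13+9 = 85
Willow→Ivy→North→Ridge→Dale→Sutton→Corby: 19+17+18+9+6+9 = 78
Willow→Ivy→North→Ridge→Corby→Dale→Sutton: 19+17+18+22+13+6 = 95
Willow→Ivy→North→Ridge→Corby→Sutton→Dale: 19+17+18+22+9+6 = 91
Willow→Ivy→North→Ridge→Sutton→Dale→Corby: 19+17+18+13+6+13 = 86
Willow→Ivy→North→Ridge→Sutton→Corby→Dale: 19+17+18+13+9+13 = 89
Willow→Ivy→North→Dale→Ridge→Corby→Sutton: 19+17+14+9+22+9 = 90
Willow→Ivy→North→Dale→Ridge→Sutton→Corby: 19+17+14+9+13+9 = 81
… (712 more)
Willow→North→Ridge→Dale→Sutton→Ivy→Corby: 2+18+9+6+4+6 = 45  ← best
The minimum is 45.
One shortest path: Willow → North → Ridge → Dale → Sutton → Ivy → Corby.

Shortest open route: 45 min.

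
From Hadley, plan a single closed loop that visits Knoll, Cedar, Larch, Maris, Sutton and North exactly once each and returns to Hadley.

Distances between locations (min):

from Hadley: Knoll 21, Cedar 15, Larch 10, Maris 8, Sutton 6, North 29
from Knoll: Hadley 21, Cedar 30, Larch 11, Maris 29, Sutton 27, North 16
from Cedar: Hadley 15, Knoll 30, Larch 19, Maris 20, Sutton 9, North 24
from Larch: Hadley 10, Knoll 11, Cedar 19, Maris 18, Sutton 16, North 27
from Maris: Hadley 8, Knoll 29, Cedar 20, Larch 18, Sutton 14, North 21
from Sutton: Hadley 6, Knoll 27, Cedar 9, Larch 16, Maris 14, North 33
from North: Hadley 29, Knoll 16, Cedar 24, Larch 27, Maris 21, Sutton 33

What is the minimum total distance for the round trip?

Shortest round trip = 90 min.

With 6 stops there are 6!/2 = 360 distinct round trips (a route and its reverse cost the same).
Hadley-Knoll-Cedar-Larch-Maris-Sutton-North-Hadley: 21+30+19+18+14+33+29 = 164
Hadley-Knoll-Cedar-Larch-Maris-North-Sutton-Hadley: 21+30+19+18+21+33+6 = 148
Hadley-Knoll-Cedar-Larch-Sutton-Maris-North-Hadley: 21+30+19+16+14+21+29 = 150
Hadley-Knoll-Cedar-Larch-Sutton-North-Maris-Hadley: 21+30+19+16+33+21+8 = 148
Hadley-Knoll-Cedar-Larch-North-Maris-Sutton-Hadley: 21+30+19+27+21+14+6 = 138
Hadley-Knoll-Cedar-Larch-North-Sutton-Maris-Hadley: 21+30+19+27+33+14+8 = 152
Hadley-Knoll-Cedar-Maris-Larch-Sutton-North-Hadley: 21+30+20+18+16+33+29 = 167
Hadley-Knoll-Cedar-Maris-Larch-North-Sutton-Hadley: 21+30+20+18+27+33+6 = 155
… (352 more)
Hadley-Maris-North-Knoll-Larch-Cedar-Sutton-Hadley: 8+21+16+11+19+9+6 = 90  ← best
The minimum is 90.
One optimal route: Hadley → Maris → North → Knoll → Larch → Cedar → Sutton → Hadley (or its reverse).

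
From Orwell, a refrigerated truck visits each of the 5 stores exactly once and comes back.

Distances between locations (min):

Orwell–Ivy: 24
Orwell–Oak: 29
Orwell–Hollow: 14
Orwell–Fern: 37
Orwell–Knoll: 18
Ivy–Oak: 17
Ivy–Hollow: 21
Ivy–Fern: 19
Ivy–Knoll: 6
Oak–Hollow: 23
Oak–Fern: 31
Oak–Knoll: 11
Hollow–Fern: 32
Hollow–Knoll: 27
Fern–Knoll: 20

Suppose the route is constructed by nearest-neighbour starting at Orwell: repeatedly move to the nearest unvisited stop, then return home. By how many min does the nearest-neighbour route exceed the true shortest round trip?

Excess over optimum: 10 min.

Orwell: Hollow=14, Knoll=18, Ivy=24, Oak=29, Fern=37 ⇒ Hollow
Hollow: Ivy=21, Oak=23, Knoll=27, Fern=32 ⇒ Ivy
Ivy: Knoll=6, Oak=17, Fern=19 ⇒ Knoll
Knoll: Oak=11, Fern=20 ⇒ Oak
Oak: Fern=31 ⇒ Fern
NN route Orwell → Hollow → Ivy → Knoll → Oak → Fern → Orwell costs 120.
Optimal: Orwell → Hollow → Oak → Knoll → Ivy → Fern → Orwell costs 110 (by enumerating all 60 distinct tours).
Excess = 120 − 110 = 10.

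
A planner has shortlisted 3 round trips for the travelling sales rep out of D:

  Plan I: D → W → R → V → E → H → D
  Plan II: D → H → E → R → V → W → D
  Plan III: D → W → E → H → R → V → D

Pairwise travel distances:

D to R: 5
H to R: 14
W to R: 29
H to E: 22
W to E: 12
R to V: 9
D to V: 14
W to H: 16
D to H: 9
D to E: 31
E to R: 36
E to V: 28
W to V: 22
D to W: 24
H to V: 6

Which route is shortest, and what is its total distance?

95 — Plan III is the shortest.

Plan I: 24 + 29 + 9 + 28 + 22 + 9 = 121
Plan II: 9 + 22 + 36 + 9 + 22 + 24 = 122
Plan III: 24 + 12 + 22 + 14 + 9 + 14 = 95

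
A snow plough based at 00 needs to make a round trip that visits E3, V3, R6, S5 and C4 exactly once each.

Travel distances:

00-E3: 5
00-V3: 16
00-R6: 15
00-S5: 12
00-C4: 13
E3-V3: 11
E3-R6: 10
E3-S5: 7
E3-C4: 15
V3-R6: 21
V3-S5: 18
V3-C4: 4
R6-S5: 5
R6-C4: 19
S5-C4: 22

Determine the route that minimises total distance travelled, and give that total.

55 — the shortest possible round trip.

With 5 stops there are 5!/2 = 60 distinct round trips (a route and its reverse cost the same).
00 - E3 - V3 - R6 - S5 - C4 - 00: 5+11+21+5+22+13 = 77
00 - E3 - V3 - R6 - C4 - S5 - 00: 5+11+21+19+22+12 = 90
00 - E3 - V3 - S5 - R6 - C4 - 00: 5+11+18+5+19+13 = 71
00 - E3 - V3 - S5 - C4 - R6 - 00: 5+11+18+22+19+15 = 90
00 - E3 - V3 - C4 - R6 - S5 - 00: 5+11+4+19+5+12 = 56
00 - E3 - V3 - C4 - S5 - R6 - 00: 5+11+4+22+5+15 = 62
00 - E3 - R6 - V3 - S5 - C4 - 00: 5+10+21+18+22+13 = 89
00 - E3 - R6 - V3 - C4 - S5 - 00: 5+10+21+4+22+12 = 74
00 - E3 - R6 - S5 - V3 - C4 - 00: 5+10+5+18+4+13 = 55
00 - E3 - R6 - S5 - C4 - V3 - 00: 5+10+5+22+4+16 = 62
00 - E3 - R6 - C4 - V3 - S5 - 00: 5+10+19+4+18+12 = 68
00 - E3 - R6 - C4 - S5 - V3 - 00: 5+10+19+22+18+16 = 90
00 - E3 - S5 - V3 - R6 - C4 - 00: 5+7+18+21+19+13 = 83
00 - E3 - S5 - V3 - C4 - R6 - 00: 5+7+18+4+19+15 = 68
… (46 more)
The minimum is 55.
One optimal route: 00 → E3 → R6 → S5 → V3 → C4 → 00 (or its reverse).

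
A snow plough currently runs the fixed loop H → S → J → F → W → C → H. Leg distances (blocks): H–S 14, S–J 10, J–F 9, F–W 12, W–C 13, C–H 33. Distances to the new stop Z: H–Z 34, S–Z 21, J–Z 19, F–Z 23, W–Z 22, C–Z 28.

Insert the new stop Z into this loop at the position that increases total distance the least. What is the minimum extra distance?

Minimum extra distance: 29 blocks, inserting Z between C and H.

Insertion cost between consecutive stops i–j is d(i,Z) + d(Z,j) − d(i,j):
  between H and S: 34 + 21 − 14 = 41
  between S and J: 21 + 19 − 10 = 30
  between J and F: 19 + 23 − 9 = 33
  between F and W: 23 + 22 − 12 = 33
  between W and C: 22 + 28 − 13 = 37
  between C and H: 28 + 34 − 33 = 29
Cheapest insertion is between C and H, adding 29.
New total = 91 + 29 = 120.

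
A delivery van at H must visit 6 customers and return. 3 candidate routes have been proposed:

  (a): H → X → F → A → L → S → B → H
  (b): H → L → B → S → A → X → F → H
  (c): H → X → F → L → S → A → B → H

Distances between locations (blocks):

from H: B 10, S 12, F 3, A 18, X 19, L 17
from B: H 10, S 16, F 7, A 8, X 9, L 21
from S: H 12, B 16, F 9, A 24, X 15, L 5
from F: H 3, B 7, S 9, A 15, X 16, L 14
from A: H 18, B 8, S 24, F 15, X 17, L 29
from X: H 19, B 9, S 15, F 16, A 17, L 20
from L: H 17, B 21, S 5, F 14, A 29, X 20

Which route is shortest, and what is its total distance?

96 blocks — (c) is the shortest.

(a): 19 + 16 + 15 + 29 + 5 + 16 + 10 = 110
(b): 17 + 21 + 16 + 24 + 17 + 16 + 3 = 114
(c): 19 + 16 + 14 + 5 + 24 + 8 + 10 = 96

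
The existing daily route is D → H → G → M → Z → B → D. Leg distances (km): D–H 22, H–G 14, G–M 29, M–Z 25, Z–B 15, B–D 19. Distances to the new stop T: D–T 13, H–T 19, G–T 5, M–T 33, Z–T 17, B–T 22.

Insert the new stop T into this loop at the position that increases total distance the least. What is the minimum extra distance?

Insertion cost between consecutive stops i–j is d(i,T) + d(T,j) − d(i,j):
  between D and H: 13 + 19 − 22 = 10
  between H and G: 19 + 5 − 14 = 10
  between G and M: 5 + 33 − 29 = 9
  between M and Z: 33 + 17 − 25 = 25
  between Z and B: 17 + 22 − 15 = 24
  between B and D: 22 + 13 − 19 = 16
Cheapest insertion is between G and M, adding 9.
New total = 124 + 9 = 133.

Adding 9 km by placing T on the G–M leg.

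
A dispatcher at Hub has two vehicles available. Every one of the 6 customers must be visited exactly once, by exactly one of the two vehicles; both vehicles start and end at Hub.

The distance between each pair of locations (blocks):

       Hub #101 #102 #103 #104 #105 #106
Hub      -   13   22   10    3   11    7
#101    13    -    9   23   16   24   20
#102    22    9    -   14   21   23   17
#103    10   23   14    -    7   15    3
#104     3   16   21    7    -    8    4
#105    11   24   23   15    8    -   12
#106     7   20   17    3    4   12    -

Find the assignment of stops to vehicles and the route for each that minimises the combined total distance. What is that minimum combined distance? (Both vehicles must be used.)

Try each way of splitting the stops between the two vehicles (each non-empty) and, for each split, find the best tour for each vehicle:
  {#101} + {#102, #103, #104, #105, #106}: 26 + 58 = 84
  {#102} + {#101, #103, #104, #105, #106}: 44 + 62 = 106
  {#101, #102} + {#103, #104, #105, #106}: 44 + 36 = 80
  {#103} + {#101, #102, #104, #105, #106}: 20 + 62 = 82
  {#101, #103} + {#102, #104, #105, #106}: 46 + 58 = 104
  {#102, #103} + {#101, #104, #105, #106}: 46 + 56 = 102
  … (31 splits in total)
  {#104} + {#101, #102, #103, #105, #106}: 6 + 62 = 68  ← best
Best: vehicle 1 Hub → #104 → Hub = 6; vehicle 2 Hub → #101 → #102 → #103 → #106 → #105 → Hub = 62; combined 68.

Minimum combined distance: 68 blocks.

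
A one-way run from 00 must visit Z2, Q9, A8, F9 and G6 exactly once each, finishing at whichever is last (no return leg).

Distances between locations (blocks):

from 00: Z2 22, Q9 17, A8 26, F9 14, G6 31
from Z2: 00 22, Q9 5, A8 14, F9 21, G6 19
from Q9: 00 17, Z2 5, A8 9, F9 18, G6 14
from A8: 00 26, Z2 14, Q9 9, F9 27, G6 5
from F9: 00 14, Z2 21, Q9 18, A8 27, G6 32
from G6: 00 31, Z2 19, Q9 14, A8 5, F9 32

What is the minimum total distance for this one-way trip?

Minimum one-way distance = 54 blocks.

There are 5! = 120 possible orderings.
00→Z2→Q9→A8→F9→G6: 22+5+9+27+32 = 95
00→Z2→Q9→A8→G6→F9: 22+5+9+5+32 = 73
00→Z2→Q9→F9→A8→G6: 22+5+18+27+5 = 77
00→Z2→Q9→F9→G6→A8: 22+5+18+32+5 = 82
00→Z2→Q9→G6→A8→F9: 22+5+14+5+27 = 73
00→Z2→Q9→G6→F9→A8: 22+5+14+32+27 = 100
00→Z2→A8→Q9→F9→G6: 22+14+9+18+32 = 95
00→Z2→A8→Q9→G6→F9: 22+14+9+14+32 = 91
00→Z2→A8→F9→Q9→G6: 22+14+27+18+14 = 95
00→Z2→A8→F9→G6→Q9: 22+14+27+32+14 = 109
00→Z2→A8→G6→Q9→F9: 22+14+5+14+18 = 73
00→Z2→A8→G6→F9→Q9: 22+14+5+32+18 = 91
00→Z2→F9→Q9→A8→G6: 22+21+18+9+5 = 75
00→Z2→F9→Q9→G6→A8: 22+21+18+14+5 = 80
… (106 more)
00→F9→Z2→Q9→A8→G6: 14+21+5+9+5 = 54  ← best
The minimum is 54.
One shortest path: 00 → F9 → Z2 → Q9 → A8 → G6.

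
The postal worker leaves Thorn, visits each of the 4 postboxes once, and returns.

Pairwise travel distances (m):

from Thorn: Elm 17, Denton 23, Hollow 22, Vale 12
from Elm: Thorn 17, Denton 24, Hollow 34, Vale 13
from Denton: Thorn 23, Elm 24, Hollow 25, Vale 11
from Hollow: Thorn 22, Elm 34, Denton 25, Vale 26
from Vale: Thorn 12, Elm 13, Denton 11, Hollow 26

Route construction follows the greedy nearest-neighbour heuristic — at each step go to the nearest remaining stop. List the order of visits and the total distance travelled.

At Thorn the remaining stops are Vale 12, Elm 17, Hollow 22, Denton 23; go to Vale.
At Vale the remaining stops are Denton 11, Elm 13, Hollow 26; go to Denton.
At Denton the remaining stops are Elm 24, Hollow 25; go to Elm.
At Elm the remaining stops are Hollow 34; go to Hollow.
Return Hollow→Thorn: 22.
Total = 12 + 11 + 24 + 34 + 22 = 103.

Total distance 103 m via the nearest-neighbour route Thorn → Vale → Denton → Elm → Hollow → Thorn.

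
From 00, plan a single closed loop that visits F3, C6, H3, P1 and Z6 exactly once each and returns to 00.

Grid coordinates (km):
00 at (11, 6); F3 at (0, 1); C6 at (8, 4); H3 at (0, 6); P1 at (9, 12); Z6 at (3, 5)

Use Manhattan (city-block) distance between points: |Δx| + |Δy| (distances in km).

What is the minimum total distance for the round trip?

Minimum total distance: 46 km.

There are 60 distinct closed tours to check (reversals are equivalent).
00→F3→C6→H3→P1→Z6→00: 16+11+10+15+13+9 = 74
00→F3→C6→H3→Z6→P1→00: 16+11+10+4+13+8 = 62
00→F3→C6→P1→H3→Z6→00: 16+11+9+15+4+9 = 64
00→F3→C6→P1→Z6→H3→00: 16+11+9+13+4+11 = 64
00→F3→C6→Z6→H3→P1→00: 16+11+6+4+15+8 = 60
00→F3→C6→Z6→P1→H3→00: 16+11+6+13+15+11 = 72
00→F3→H3→C6→P1→Z6→00: 16+5+10+9+13+9 = 62
00→F3→H3→C6→Z6→P1→00: 16+5+10+6+13+8 = 58
00→F3→H3→P1→C6→Z6→00: 16+5+15+9+6+9 = 60
00→F3→H3→P1→Z6→C6→00: 16+5+15+13+6+5 = 60
00→F3→H3→Z6→C6→P1→00: 16+5+4+6+9+8 = 48
00→F3→H3→Z6→P1→C6→00: 16+5+4+13+9+5 = 52
00→F3→P1→C6→H3→Z6→00: 16+20+9+10+4+9 = 68
00→F3→P1→C6→Z6→H3→00: 16+20+9+6+4+11 = 66
… (46 more)
00→C6→F3→H3→Z6→P1→00: 5+11+5+4+13+8 = 46  ← best
The minimum is 46.
One optimal route: 00 → C6 → F3 → H3 → Z6 → P1 → 00 (or its reverse).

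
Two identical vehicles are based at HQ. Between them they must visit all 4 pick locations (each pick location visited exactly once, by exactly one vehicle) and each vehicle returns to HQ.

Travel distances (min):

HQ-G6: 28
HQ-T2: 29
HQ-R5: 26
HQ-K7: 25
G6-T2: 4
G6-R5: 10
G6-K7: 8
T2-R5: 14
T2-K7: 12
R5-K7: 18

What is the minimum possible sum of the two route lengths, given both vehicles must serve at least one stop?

Check every non-empty split of the stops between the two vehicles; for each half take its own optimal tour:
  {G6} + {T2, R5, K7}: 56 + 77 = 133
  {T2} + {G6, R5, K7}: 58 + 69 = 127
  {G6, T2} + {R5, K7}: 61 + 69 = 130
  {R5} + {G6, T2, K7}: 52 + 66 = 118
  {G6, R5} + {T2, K7}: 64 + 66 = 130
  {T2, R5} + {G6, K7}: 69 + 61 = 130
  … (7 splits in total)
Best: vehicle 1 HQ → R5 → HQ = 52; vehicle 2 HQ → T2 → G6 → K7 → HQ = 66; combined 118.

Minimum combined distance: 118 min.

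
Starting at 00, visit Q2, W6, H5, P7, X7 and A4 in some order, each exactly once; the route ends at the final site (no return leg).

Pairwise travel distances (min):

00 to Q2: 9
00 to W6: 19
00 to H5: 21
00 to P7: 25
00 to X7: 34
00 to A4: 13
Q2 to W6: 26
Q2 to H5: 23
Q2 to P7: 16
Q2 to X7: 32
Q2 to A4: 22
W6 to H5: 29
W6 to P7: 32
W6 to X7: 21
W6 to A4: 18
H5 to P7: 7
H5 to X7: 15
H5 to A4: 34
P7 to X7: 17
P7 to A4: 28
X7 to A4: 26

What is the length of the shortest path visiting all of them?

There are 6! = 720 possible orderings.
00→Q2→W6→H5→P7→X7→A4: 9+26+29+7+17+26 = 114
00→Q2→W6→H5→P7→A4→X7: 9+26+29+7+28+26 = 125
00→Q2→W6→H5→X7→P7→A4: 9+26+29+15+17+28 = 124
00→Q2→W6→H5→X7→A4→P7: 9+26+29+15+26+28 = 133
00→Q2→W6→H5→A4→P7→X7: 9+26+29+34+28+17 = 143
00→Q2→W6→H5→A4→X7→P7: 9+26+29+34+26+17 = 141
00→Q2→W6→P7→H5→X7→A4: 9+26+32+7+15+26 = 115
00→Q2→W6→P7→H5→A4→X7: 9+26+32+7+34+26 = 134
… (712 more)
00→Q2→P7→H5→X7→W6→A4: 9+16+7+15+21+18 = 86  ← best
The minimum is 86.
One shortest path: 00 → Q2 → P7 → H5 → X7 → W6 → A4.

86 min — the minimum one-way total.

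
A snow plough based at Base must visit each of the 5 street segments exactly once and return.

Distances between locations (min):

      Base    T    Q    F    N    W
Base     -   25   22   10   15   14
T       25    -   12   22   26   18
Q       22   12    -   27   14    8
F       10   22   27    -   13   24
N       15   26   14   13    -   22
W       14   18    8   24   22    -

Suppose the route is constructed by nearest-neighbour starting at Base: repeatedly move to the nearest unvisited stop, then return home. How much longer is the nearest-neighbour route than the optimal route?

Base: F=10, W=14, N=15, Q=22, T=25 ⇒ F
F: N=13, T=22, W=24, Q=27 ⇒ N
N: Q=14, W=22, T=26 ⇒ Q
Q: W=8, T=12 ⇒ W
W: T=18 ⇒ T
NN route Base → F → N → Q → W → T → Base costs 88.
Optimal: Base → F → N → Q → T → W → Base costs 81 (by enumerating all 60 distinct tours).
Excess = 88 − 81 = 7.

7 min longer than the optimal tour.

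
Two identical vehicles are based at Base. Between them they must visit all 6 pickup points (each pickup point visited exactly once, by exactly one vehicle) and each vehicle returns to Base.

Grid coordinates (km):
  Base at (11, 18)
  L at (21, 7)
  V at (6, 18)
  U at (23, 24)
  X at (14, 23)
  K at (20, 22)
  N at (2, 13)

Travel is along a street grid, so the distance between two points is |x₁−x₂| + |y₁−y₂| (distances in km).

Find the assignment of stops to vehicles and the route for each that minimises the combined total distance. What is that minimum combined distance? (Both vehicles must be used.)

There are 2^5 − 1 = 31 ways to divide the 6 stops into two non-empty groups. For each, the best each vehicle can do is its own shortest tour through its group:
  {L} + {V, U, X, K, N}: 42 + 64 = 106
  {V} + {L, U, X, K, N}: 10 + 78 = 88
  {L, V} + {U, X, K, N}: 52 + 64 = 116
  {U} + {L, V, X, K, N}: 36 + 70 = 106
  {L, U} + {V, X, K, N}: 58 + 56 = 114
  {V, U} + {L, X, K, N}: 46 + 70 = 116
  … (31 splits in total)
Best: vehicle 1 Base → V → Base = 10; vehicle 2 Base → X → U → K → L → N → Base = 78; combined 88.

88 km — the smallest possible combined total.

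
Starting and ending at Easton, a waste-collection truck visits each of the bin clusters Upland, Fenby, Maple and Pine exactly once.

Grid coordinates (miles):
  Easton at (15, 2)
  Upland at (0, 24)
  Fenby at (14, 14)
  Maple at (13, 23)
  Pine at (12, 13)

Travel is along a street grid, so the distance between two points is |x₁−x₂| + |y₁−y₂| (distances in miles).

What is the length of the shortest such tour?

Shortest round trip = 74 miles.

Easton → Upland → Fenby → Maple → Pine → Easton: 37+24+10+11+14 = 96
Easton → Upland → Fenby → Pine → Maple → Easton: 37+24+3+11+23 = 98
Easton → Upland → Maple → Fenby → Pine → Easton: 37+14+10+3+14 = 78
Easton → Upland → Maple → Pine → Fenby → Easton: 37+14+11+3+13 = 78
Easton → Upland → Pine → Fenby → Maple → Easton: 37+23+3+10+23 = 96
Easton → Upland → Pine → Maple → Fenby → Easton: 37+23+11+10+13 = 94
Easton → Fenby → Upland → Maple → Pine → Easton: 13+24+14+11+14 = 76
Easton → Fenby → Upland → Pine → Maple → Easton: 13+24+23+11+23 = 94
Easton → Fenby → Maple → Upland → Pine → Easton: 13+10+14+23+14 = 74
Easton → Fenby → Pine → Upland → Maple → Easton: 13+3+23+14+23 = 76
Easton → Maple → Upland → Fenby → Pine → Easton: 23+14+24+3+14 = 78
Easton → Maple → Fenby → Upland → Pine → Easton: 23+10+24+23+14 = 94
The minimum is 74.
One optimal route: Easton → Fenby → Maple → Upland → Pine → Easton (or its reverse).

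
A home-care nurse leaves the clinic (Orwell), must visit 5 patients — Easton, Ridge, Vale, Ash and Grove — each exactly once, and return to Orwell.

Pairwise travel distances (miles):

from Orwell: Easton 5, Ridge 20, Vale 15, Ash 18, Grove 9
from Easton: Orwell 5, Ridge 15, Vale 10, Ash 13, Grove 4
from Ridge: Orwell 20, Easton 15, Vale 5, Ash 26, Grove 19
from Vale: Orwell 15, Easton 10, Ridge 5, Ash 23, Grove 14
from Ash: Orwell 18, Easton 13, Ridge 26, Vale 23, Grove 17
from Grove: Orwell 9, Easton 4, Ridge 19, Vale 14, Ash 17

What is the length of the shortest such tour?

With 5 stops there are 5!/2 = 60 distinct round trips (a route and its reverse cost the same).
Orwell→Easton→Ridge→Vale→Ash→Grove→Orwell: 5+15+5+23+17+9 = 74
Orwell→Easton→Ridge→Vale→Grove→Ash→Orwell: 5+15+5+14+17+18 = 74
Orwell→Easton→Ridge→Ash→Vale→Grove→Orwell: 5+15+26+23+14+9 = 92
Orwell→Easton→Ridge→Ash→Grove→Vale→Orwell: 5+15+26+17+14+15 = 92
Orwell→Easton→Ridge→Grove→Vale→Ash→Orwell: 5+15+19+14+23+18 = 94
Orwell→Easton→Ridge→Grove→Ash→Vale→Orwell: 5+15+19+17+23+15 = 94
Orwell→Easton→Vale→Ridge→Ash→Grove→Orwell: 5+10+5+26+17+9 = 72
Orwell→Easton→Vale→Ridge→Grove→Ash→Orwell: 5+10+5+19+17+18 = 74
Orwell→Easton→Vale→Ash→Ridge→Grove→Orwell: 5+10+23+26+19+9 = 92
Orwell→Easton→Vale→Ash→Grove→Ridge→Orwell: 5+10+23+17+19+20 = 94
Orwell→Easton→Vale→Grove→Ridge→Ash→Orwell: 5+10+14+19+26+18 = 92
Orwell→Easton→Vale→Grove→Ash→Ridge→Orwell: 5+10+14+17+26+20 = 92
Orwell→Easton→Ash→Ridge→Vale→Grove→Orwell: 5+13+26+5+14+9 = 72
Orwell→Easton→Ash→Ridge→Grove→Vale→Orwell: 5+13+26+19+14+15 = 92
… (46 more)
The minimum is 72.
One optimal route: Orwell → Easton → Vale → Ridge → Ash → Grove → Orwell (or its reverse).

Minimum total distance: 72 miles.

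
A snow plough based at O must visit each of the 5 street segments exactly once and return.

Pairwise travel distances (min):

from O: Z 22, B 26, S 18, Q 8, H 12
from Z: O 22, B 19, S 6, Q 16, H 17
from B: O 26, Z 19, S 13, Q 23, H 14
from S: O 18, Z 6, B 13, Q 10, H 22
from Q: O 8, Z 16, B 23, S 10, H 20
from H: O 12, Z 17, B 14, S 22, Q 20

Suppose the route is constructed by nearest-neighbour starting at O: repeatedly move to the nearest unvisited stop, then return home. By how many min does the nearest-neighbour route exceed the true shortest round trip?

O: Q=8, H=12, S=18, Z=22, B=26 ⇒ Q
Q: S=10, Z=16, H=20, B=23 ⇒ S
S: Z=6, B=13, H=22 ⇒ Z
Z: H=17, B=19 ⇒ H
H: B=14 ⇒ B
NN route O → Q → S → Z → H → B → O costs 81.
Optimal: O → Q → Z → S → B → H → O costs 69 (by enumerating all 60 distinct tours).
Excess = 81 − 69 = 12.

12 min longer than the optimal tour.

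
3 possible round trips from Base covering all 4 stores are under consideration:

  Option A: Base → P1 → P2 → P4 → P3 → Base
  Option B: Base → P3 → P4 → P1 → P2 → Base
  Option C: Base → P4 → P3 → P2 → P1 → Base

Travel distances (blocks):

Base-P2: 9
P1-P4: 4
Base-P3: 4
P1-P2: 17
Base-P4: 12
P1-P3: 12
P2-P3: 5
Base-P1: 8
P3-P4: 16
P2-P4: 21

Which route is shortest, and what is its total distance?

Option A: 8 + 17 + 21 + 16 + 4 = 66
Option B: 4 + 16 + 4 + 17 + 9 = 50
Option C: 12 + 16 + 5 + 17 + 8 = 58

50 blocks — Option B is the shortest.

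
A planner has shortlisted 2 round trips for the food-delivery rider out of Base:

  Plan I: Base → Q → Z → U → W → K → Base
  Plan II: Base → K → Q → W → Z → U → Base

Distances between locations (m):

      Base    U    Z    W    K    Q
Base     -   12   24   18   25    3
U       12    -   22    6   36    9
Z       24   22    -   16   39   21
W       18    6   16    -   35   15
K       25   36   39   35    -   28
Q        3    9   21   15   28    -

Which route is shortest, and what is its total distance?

Shortest is Plan I, total 112 m.

Plan I: 3 + 21 + 22 + 6 + 35 + 25 = 112
Plan II: 25 + 28 + 15 + 16 + 22 + 12 = 118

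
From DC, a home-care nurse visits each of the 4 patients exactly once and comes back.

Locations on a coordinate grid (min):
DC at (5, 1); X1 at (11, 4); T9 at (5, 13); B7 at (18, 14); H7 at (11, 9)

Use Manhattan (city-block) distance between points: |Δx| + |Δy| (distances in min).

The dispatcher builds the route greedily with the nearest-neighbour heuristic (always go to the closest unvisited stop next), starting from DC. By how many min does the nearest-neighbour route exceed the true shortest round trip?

Excess over optimum: 12 min.

DC: X1=9, T9=12, H7=14, B7=26 ⇒ X1
X1: H7=5, T9=15, B7=17 ⇒ H7
H7: T9=10, B7=12 ⇒ T9
T9: B7=14 ⇒ B7
NN route DC → X1 → H7 → T9 → B7 → DC costs 64.
Optimal: DC → X1 → H7 → B7 → T9 → DC costs 52 (by enumerating all 12 distinct tours).
Excess = 64 − 52 = 12.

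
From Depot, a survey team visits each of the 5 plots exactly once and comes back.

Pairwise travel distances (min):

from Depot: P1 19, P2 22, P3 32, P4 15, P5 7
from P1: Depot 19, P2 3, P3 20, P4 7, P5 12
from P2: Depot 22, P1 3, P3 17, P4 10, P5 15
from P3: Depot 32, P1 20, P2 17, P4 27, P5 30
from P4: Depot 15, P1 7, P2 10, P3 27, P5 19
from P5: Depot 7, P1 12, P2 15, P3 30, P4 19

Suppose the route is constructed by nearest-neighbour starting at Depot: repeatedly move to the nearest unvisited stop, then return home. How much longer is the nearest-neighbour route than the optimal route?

From Depot: P5=7, P4=15, P1=19, P2=22, P3=32 → choose P5 (7).
From P5: P1=12, P2=15, P4=19, P3=30 → choose P1 (12).
From P1: P2=3, P4=7, P3=20 → choose P2 (3).
From P2: P4=10, P3=17 → choose P4 (10).
From P4: P3=27 → choose P3 (27).
NN route Depot → P5 → P1 → P2 → P4 → P3 → Depot costs 91.
Optimal: Depot → P4 → P1 → P2 → P3 → P5 → Depot costs 79 (by enumerating all 60 distinct tours).
Excess = 91 − 79 = 12.

12 min longer than the optimal tour.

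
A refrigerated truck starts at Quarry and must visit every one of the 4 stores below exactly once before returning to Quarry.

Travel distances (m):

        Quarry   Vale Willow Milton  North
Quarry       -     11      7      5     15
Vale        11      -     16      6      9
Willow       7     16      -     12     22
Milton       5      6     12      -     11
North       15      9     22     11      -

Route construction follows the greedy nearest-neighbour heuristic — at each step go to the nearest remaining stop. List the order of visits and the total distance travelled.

49 m along Quarry → Milton → Vale → North → Willow → Quarry.

At Quarry the remaining stops are Milton 5, Willow 7, Vale 11, North 15; go to Milton.
At Milton the remaining stops are Vale 6, North 11, Willow 12; go to Vale.
At Vale the remaining stops are North 9, Willow 16; go to North.
At North the remaining stops are Willow 22; go to Willow.
Return Willow→Quarry: 7.
Total = 5 + 6 + 9 + 22 + 7 = 49.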